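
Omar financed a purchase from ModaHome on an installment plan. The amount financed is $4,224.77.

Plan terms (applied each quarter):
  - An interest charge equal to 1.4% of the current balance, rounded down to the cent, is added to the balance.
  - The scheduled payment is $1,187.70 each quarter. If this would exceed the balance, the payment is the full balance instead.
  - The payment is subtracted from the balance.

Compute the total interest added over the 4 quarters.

# | Opening | Interest | Payment | End bal
1 | $4,224.77 | $59.14 | $1,187.70 | $3,096.21
2 | $3,096.21 | $43.34 | $1,187.70 | $1,951.85
3 | $1,951.85 | $27.32 | $1,187.70 | $791.47
4 | $791.47 | $11.08 | $802.55 | $0.00
Total interest: $59.14 + $43.34 + $27.32 + $11.08 = $140.88

$140.88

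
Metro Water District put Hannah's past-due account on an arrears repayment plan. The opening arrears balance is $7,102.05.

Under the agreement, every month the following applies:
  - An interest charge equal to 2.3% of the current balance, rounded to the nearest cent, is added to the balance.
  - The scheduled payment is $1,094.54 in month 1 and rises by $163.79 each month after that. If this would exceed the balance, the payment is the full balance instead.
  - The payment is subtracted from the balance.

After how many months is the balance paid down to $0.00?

6

Month 1: opening $7,102.05; interest $163.35 → $7,265.40; payment $1,094.54; balance $6,170.86
Month 2: opening $6,170.86; interest $141.93 → $6,312.79; payment $1,258.33; balance $5,054.46
Month 3: opening $5,054.46; interest $116.25 → $5,170.71; payment $1,422.12; balance $3,748.59
Month 4: opening $3,748.59; interest $86.22 → $3,834.81; payment $1,585.91; balance $2,248.90
Month 5: opening $2,248.90; interest $51.72 → $2,300.62; payment $1,749.70; balance $550.92
Month 6: opening $550.92; interest $12.67 → $563.59; payment $563.59; balance $0.00
Balance reaches $0.00 in month 6.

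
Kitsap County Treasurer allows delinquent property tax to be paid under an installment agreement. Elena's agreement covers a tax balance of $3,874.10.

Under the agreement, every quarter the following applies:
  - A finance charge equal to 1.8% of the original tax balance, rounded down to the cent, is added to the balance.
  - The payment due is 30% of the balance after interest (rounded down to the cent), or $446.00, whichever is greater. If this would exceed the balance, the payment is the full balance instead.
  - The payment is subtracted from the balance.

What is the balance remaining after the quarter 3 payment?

Quarter 1: $3,874.10 +$69.73 interest = $3,943.83; pay $1,183.14 → $2,760.69
Quarter 2: $2,760.69 +$69.73 interest = $2,830.42; pay $849.12 → $1,981.30
Quarter 3: $1,981.30 +$69.73 interest = $2,051.03; pay $615.30 → $1,435.73

$1,435.73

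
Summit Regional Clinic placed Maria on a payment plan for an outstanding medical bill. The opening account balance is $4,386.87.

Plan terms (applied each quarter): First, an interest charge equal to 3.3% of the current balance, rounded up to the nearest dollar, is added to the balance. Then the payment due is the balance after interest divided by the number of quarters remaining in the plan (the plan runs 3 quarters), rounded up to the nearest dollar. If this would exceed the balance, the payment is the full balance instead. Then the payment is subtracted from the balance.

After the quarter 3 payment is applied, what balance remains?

$0.00

Quarter 1: opening $4,386.87; interest $145.00 → $4,531.87; payment $1,511.00; balance $3,020.87
Quarter 2: opening $3,020.87; interest $100.00 → $3,120.87; payment $1,561.00; balance $1,559.87
Quarter 3: opening $1,559.87; interest $52.00 → $1,611.87; payment $1,611.87; balance $0.00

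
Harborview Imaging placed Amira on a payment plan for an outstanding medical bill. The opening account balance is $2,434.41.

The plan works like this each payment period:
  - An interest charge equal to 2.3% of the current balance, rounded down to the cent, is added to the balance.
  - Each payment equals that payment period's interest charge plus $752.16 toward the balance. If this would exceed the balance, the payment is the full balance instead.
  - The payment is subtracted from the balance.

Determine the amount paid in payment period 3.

Payment period 1: opening $2,434.41; interest $55.99 → $2,490.40; payment $808.15; balance $1,682.25
Payment period 2: opening $1,682.25; interest $38.69 → $1,720.94; payment $790.85; balance $930.09
Payment period 3: opening $930.09; interest $21.39 → $951.48; payment $773.55; balance $177.93

$773.55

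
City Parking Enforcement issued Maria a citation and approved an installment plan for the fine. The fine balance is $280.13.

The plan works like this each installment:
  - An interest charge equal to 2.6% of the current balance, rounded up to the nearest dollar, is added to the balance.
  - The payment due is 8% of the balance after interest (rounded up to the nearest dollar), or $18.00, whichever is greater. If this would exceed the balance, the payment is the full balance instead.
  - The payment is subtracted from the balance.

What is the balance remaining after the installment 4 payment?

# | Opening | Interest | Payment | End bal
1 | $280.13 | $8.00 | $24.00 | $264.13
2 | $264.13 | $7.00 | $22.00 | $249.13
3 | $249.13 | $7.00 | $21.00 | $235.13
4 | $235.13 | $7.00 | $20.00 | $222.13

$222.13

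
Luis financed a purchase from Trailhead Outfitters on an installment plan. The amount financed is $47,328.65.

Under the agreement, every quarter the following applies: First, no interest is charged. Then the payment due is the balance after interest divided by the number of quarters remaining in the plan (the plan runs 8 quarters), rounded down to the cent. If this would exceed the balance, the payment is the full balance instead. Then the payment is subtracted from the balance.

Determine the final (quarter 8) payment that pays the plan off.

$5,916.09

# | Opening | Payment | End bal
1 | $47,328.65 | $5,916.08 | $41,412.57
2 | $41,412.57 | $5,916.08 | $35,496.49
3 | $35,496.49 | $5,916.08 | $29,580.41
4 | $29,580.41 | $5,916.08 | $23,664.33
5 | $23,664.33 | $5,916.08 | $17,748.25
6 | $17,748.25 | $5,916.08 | $11,832.17
7 | $11,832.17 | $5,916.08 | $5,916.09
8 | $5,916.09 | $5,916.09 | $0.00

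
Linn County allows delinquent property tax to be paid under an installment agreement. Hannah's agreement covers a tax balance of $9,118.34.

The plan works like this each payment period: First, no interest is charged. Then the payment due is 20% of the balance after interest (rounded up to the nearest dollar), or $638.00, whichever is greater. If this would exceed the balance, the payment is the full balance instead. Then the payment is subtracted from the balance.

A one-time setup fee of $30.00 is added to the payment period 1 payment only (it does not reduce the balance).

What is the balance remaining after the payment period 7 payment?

$1,710.34

Payment period 1: opening $9,118.34; payment $1,824.00 (+ $30.00 fee); balance $7,294.34
Payment period 2: opening $7,294.34; payment $1,459.00; balance $5,835.34
Payment period 3: opening $5,835.34; payment $1,168.00; balance $4,667.34
Payment period 4: opening $4,667.34; payment $934.00; balance $3,733.34
Payment period 5: opening $3,733.34; payment $747.00; balance $2,986.34
Payment period 6: opening $2,986.34; payment $638.00; balance $2,348.34
Payment period 7: opening $2,348.34; payment $638.00; balance $1,710.34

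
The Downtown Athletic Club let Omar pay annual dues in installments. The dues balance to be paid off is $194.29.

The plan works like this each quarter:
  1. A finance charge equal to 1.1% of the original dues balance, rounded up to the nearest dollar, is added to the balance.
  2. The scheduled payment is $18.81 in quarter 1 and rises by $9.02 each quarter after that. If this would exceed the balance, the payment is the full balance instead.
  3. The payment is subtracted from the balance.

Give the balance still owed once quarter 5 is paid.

$25.04

Quarter 1: opening $194.29; interest $3.00 → $197.29; payment $18.81; balance $178.48
Quarter 2: opening $178.48; interest $3.00 → $181.48; payment $27.83; balance $153.65
Quarter 3: opening $153.65; interest $3.00 → $156.65; payment $36.85; balance $119.80
Quarter 4: opening $119.80; interest $3.00 → $122.80; payment $45.87; balance $76.93
Quarter 5: opening $76.93; interest $3.00 → $79.93; payment $54.89; balance $25.04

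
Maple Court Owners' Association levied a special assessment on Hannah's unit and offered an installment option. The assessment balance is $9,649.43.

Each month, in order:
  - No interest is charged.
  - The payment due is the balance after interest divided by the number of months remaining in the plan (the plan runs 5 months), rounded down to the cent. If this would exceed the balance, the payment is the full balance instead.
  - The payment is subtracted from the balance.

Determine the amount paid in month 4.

# | Opening | Payment | End bal
1 | $9,649.43 | $1,929.88 | $7,719.55
2 | $7,719.55 | $1,929.88 | $5,789.67
3 | $5,789.67 | $1,929.89 | $3,859.78
4 | $3,859.78 | $1,929.89 | $1,929.89

$1,929.89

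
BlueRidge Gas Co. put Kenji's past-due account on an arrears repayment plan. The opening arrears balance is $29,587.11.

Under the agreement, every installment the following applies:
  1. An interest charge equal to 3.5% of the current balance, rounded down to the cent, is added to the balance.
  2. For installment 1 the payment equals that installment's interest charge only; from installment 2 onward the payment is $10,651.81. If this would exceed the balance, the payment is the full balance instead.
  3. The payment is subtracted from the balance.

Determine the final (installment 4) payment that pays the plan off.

Installment 1: $29,587.11 +$1,035.54 interest = $30,622.65; pay $1,035.54 → $29,587.11
Installment 2: $29,587.11 +$1,035.54 interest = $30,622.65; pay $10,651.81 → $19,970.84
Installment 3: $19,970.84 +$698.97 interest = $20,669.81; pay $10,651.81 → $10,018.00
Installment 4: $10,018.00 +$350.63 interest = $10,368.63; pay $10,368.63 → $0.00

$10,368.63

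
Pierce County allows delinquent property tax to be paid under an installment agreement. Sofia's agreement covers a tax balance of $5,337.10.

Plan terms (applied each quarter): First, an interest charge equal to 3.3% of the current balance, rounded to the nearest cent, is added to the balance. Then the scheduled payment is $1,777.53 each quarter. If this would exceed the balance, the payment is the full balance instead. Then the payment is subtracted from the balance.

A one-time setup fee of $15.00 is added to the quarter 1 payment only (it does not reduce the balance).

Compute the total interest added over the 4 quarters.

$380.39

Quarter 1: $5,337.10 +$176.12 interest = $5,513.22; pay $1,777.53 (+ $15.00 fee) → $3,735.69
Quarter 2: $3,735.69 +$123.28 interest = $3,858.97; pay $1,777.53 → $2,081.44
Quarter 3: $2,081.44 +$68.69 interest = $2,150.13; pay $1,777.53 → $372.60
Quarter 4: $372.60 +$12.30 interest = $384.90; pay $384.90 → $0.00
Total interest: $176.12 + $123.28 + $68.69 + $12.30 = $380.39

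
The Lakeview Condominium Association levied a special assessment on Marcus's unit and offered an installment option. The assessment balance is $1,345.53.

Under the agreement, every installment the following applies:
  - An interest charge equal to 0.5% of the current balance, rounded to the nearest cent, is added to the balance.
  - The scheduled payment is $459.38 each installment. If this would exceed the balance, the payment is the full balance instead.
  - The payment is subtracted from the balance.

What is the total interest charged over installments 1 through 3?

Installment 1: $1,345.53 +$6.73 interest = $1,352.26; pay $459.38 → $892.88
Installment 2: $892.88 +$4.46 interest = $897.34; pay $459.38 → $437.96
Installment 3: $437.96 +$2.19 interest = $440.15; pay $440.15 → $0.00
Total interest: $6.73 + $4.46 + $2.19 = $13.38

$13.38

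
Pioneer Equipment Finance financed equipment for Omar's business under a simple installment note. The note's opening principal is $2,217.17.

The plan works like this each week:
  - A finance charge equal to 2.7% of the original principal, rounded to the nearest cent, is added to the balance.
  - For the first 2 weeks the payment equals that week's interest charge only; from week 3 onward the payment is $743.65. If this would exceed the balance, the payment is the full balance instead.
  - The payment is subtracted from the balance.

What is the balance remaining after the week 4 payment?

$849.59

# | Opening | Interest | Payment | End bal
1 | $2,217.17 | $59.86 | $59.86 | $2,217.17
2 | $2,217.17 | $59.86 | $59.86 | $2,217.17
3 | $2,217.17 | $59.86 | $743.65 | $1,533.38
4 | $1,533.38 | $59.86 | $743.65 | $849.59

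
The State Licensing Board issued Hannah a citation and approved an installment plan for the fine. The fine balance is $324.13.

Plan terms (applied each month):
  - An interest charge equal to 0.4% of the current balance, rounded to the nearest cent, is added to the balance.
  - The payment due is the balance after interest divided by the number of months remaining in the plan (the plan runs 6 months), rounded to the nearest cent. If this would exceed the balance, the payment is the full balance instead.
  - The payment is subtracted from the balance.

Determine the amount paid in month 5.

Month 1: opening $324.13; interest $1.30 → $325.43; payment $54.24; balance $271.19
Month 2: opening $271.19; interest $1.08 → $272.27; payment $54.45; balance $217.82
Month 3: opening $217.82; interest $0.87 → $218.69; payment $54.67; balance $164.02
Month 4: opening $164.02; interest $0.66 → $164.68; payment $54.89; balance $109.79
Month 5: opening $109.79; interest $0.44 → $110.23; payment $55.12; balance $55.11

$55.12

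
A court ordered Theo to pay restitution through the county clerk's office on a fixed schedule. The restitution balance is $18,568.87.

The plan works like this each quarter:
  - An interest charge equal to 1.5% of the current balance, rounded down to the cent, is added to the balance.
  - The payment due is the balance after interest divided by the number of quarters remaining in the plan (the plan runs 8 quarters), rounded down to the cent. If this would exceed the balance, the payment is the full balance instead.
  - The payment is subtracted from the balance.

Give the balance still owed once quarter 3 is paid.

Quarter 1: opening $18,568.87; interest $278.53 → $18,847.40; payment $2,355.92; balance $16,491.48
Quarter 2: opening $16,491.48; interest $247.37 → $16,738.85; payment $2,391.26; balance $14,347.59
Quarter 3: opening $14,347.59; interest $215.21 → $14,562.80; payment $2,427.13; balance $12,135.67

$12,135.67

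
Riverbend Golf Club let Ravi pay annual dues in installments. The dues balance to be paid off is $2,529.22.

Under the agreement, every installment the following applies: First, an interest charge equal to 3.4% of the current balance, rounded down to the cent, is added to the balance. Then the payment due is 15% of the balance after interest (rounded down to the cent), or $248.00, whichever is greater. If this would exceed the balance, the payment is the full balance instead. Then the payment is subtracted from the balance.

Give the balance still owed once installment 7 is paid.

# | Opening | Interest | Payment | End bal
1 | $2,529.22 | $85.99 | $392.28 | $2,222.93
2 | $2,222.93 | $75.57 | $344.77 | $1,953.73
3 | $1,953.73 | $66.42 | $303.02 | $1,717.13
4 | $1,717.13 | $58.38 | $266.32 | $1,509.19
5 | $1,509.19 | $51.31 | $248.00 | $1,312.50
6 | $1,312.50 | $44.62 | $248.00 | $1,109.12
7 | $1,109.12 | $37.71 | $248.00 | $898.83

$898.83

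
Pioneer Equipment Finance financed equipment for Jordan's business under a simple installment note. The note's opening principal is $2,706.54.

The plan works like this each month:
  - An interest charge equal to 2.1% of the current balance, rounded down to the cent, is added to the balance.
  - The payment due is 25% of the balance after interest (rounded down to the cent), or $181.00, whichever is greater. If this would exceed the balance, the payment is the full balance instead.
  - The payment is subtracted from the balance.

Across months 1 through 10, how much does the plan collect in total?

Month 1: opening $2,706.54; interest $56.83 → $2,763.37; payment $690.84; balance $2,072.53
Month 2: opening $2,072.53; interest $43.52 → $2,116.05; payment $529.01; balance $1,587.04
Month 3: opening $1,587.04; interest $33.32 → $1,620.36; payment $405.09; balance $1,215.27
Month 4: opening $1,215.27; interest $25.52 → $1,240.79; payment $310.19; balance $930.60
Month 5: opening $930.60; interest $19.54 → $950.14; payment $237.53; balance $712.61
Month 6: opening $712.61; interest $14.96 → $727.57; payment $181.89; balance $545.68
Month 7: opening $545.68; interest $11.45 → $557.13; payment $181.00; balance $376.13
Month 8: opening $376.13; interest $7.89 → $384.02; payment $181.00; balance $203.02
Month 9: opening $203.02; interest $4.26 → $207.28; payment $181.00; balance $26.28
Month 10: opening $26.28; interest $0.55 → $26.83; payment $26.83; balance $0.00
Total paid: $2,924.38

$2,924.38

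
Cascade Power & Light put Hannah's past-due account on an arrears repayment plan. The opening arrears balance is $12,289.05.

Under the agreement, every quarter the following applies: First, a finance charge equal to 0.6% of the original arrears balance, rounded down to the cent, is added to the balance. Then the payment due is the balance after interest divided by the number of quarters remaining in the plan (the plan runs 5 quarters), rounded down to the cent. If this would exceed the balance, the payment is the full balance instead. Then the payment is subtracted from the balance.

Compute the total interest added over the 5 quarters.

$368.65

# | Opening | Interest | Payment | End bal
1 | $12,289.05 | $73.73 | $2,472.55 | $9,890.23
2 | $9,890.23 | $73.73 | $2,490.99 | $7,472.97
3 | $7,472.97 | $73.73 | $2,515.56 | $5,031.14
4 | $5,031.14 | $73.73 | $2,552.43 | $2,552.44
5 | $2,552.44 | $73.73 | $2,626.17 | $0.00
Total interest: $73.73 + $73.73 + $73.73 + $73.73 + $73.73 = $368.65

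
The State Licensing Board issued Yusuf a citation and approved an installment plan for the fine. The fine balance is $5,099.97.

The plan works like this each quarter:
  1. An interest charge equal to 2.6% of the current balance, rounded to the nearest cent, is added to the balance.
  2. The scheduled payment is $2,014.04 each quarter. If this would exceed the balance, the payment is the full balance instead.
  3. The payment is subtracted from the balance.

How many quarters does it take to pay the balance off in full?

# | Opening | Interest | Payment | End bal
1 | $5,099.97 | $132.60 | $2,014.04 | $3,218.53
2 | $3,218.53 | $83.68 | $2,014.04 | $1,288.17
3 | $1,288.17 | $33.49 | $1,321.66 | $0.00
Balance reaches $0.00 in quarter 3.

3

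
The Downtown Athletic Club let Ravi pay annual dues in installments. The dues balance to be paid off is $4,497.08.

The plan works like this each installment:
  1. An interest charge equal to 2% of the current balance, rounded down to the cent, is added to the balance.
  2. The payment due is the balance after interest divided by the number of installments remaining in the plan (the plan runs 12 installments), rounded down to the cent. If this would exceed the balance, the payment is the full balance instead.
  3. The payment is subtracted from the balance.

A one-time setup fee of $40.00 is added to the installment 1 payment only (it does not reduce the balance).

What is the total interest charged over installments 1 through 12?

Installment 1: opening $4,497.08; interest $89.94 → $4,587.02; payment $382.25 (+ $40.00 fee); balance $4,204.77
Installment 2: opening $4,204.77; interest $84.09 → $4,288.86; payment $389.89; balance $3,898.97
Installment 3: opening $3,898.97; interest $77.97 → $3,976.94; payment $397.69; balance $3,579.25
Installment 4: opening $3,579.25; interest $71.58 → $3,650.83; payment $405.64; balance $3,245.19
Installment 5: opening $3,245.19; interest $64.90 → $3,310.09; payment $413.76; balance $2,896.33
Installment 6: opening $2,896.33; interest $57.92 → $2,954.25; payment $422.03; balance $2,532.22
Installment 7: opening $2,532.22; interest $50.64 → $2,582.86; payment $430.47; balance $2,152.39
Installment 8: opening $2,152.39; interest $43.04 → $2,195.43; payment $439.08; balance $1,756.35
Installment 9: opening $1,756.35; interest $35.12 → $1,791.47; payment $447.86; balance $1,343.61
Installment 10: opening $1,343.61; interest $26.87 → $1,370.48; payment $456.82; balance $913.66
Installment 11: opening $913.66; interest $18.27 → $931.93; payment $465.96; balance $465.97
Installment 12: opening $465.97; interest $9.31 → $475.28; payment $475.28; balance $0.00
Total interest: $89.94 + $84.09 + $77.97 + $71.58 + $64.90 + $57.92 + $50.64 + $43.04 + $35.12 + $26.87 + $18.27 + $9.31 = $629.65

$629.65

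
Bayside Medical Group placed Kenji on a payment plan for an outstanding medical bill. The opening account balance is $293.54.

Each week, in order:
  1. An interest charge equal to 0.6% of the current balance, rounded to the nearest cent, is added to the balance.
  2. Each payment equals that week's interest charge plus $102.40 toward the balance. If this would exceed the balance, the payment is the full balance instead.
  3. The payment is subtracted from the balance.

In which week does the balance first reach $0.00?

3

Week 1: $293.54 +$1.76 interest = $295.30; pay $104.16 → $191.14
Week 2: $191.14 +$1.15 interest = $192.29; pay $103.55 → $88.74
Week 3: $88.74 +$0.53 interest = $89.27; pay $89.27 → $0.00
Balance reaches $0.00 in week 3.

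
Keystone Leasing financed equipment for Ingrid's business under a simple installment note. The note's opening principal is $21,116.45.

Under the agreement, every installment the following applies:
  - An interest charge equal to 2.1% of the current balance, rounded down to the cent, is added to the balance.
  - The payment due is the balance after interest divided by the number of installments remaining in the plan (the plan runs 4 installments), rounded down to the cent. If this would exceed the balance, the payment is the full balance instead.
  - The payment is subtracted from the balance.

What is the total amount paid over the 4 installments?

Installment 1: $21,116.45 +$443.44 interest = $21,559.89; pay $5,389.97 → $16,169.92
Installment 2: $16,169.92 +$339.56 interest = $16,509.48; pay $5,503.16 → $11,006.32
Installment 3: $11,006.32 +$231.13 interest = $11,237.45; pay $5,618.72 → $5,618.73
Installment 4: $5,618.73 +$117.99 interest = $5,736.72; pay $5,736.72 → $0.00
Total paid: $22,248.57

$22,248.57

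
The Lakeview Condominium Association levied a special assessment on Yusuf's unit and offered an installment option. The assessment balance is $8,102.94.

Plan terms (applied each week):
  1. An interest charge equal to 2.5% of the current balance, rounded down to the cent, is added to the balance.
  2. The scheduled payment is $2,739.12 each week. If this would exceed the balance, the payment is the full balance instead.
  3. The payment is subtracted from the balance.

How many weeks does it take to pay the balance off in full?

# | Opening | Interest | Payment | End bal
1 | $8,102.94 | $202.57 | $2,739.12 | $5,566.39
2 | $5,566.39 | $139.15 | $2,739.12 | $2,966.42
3 | $2,966.42 | $74.16 | $2,739.12 | $301.46
4 | $301.46 | $7.53 | $308.99 | $0.00
Balance reaches $0.00 in week 4.

4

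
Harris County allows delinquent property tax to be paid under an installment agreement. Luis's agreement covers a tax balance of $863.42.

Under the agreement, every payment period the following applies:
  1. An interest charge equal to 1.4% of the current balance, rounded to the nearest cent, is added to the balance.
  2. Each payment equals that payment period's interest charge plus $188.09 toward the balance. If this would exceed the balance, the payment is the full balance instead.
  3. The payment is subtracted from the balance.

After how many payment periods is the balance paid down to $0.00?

5

Payment period 1: $863.42 +$12.09 interest = $875.51; pay $200.18 → $675.33
Payment period 2: $675.33 +$9.45 interest = $684.78; pay $197.54 → $487.24
Payment period 3: $487.24 +$6.82 interest = $494.06; pay $194.91 → $299.15
Payment period 4: $299.15 +$4.19 interest = $303.34; pay $192.28 → $111.06
Payment period 5: $111.06 +$1.55 interest = $112.61; pay $112.61 → $0.00
Balance reaches $0.00 in payment period 5.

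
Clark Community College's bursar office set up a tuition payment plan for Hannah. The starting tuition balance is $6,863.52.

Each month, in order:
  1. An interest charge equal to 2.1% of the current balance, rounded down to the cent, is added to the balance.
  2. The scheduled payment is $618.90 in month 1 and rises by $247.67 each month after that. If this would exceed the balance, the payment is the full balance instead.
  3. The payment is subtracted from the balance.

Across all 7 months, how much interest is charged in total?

$606.14

Month 1: opening $6,863.52; interest $144.13 → $7,007.65; payment $618.90; balance $6,388.75
Month 2: opening $6,388.75; interest $134.16 → $6,522.91; payment $866.57; balance $5,656.34
Month 3: opening $5,656.34; interest $118.78 → $5,775.12; payment $1,114.24; balance $4,660.88
Month 4: opening $4,660.88; interest $97.87 → $4,758.75; payment $1,361.91; balance $3,396.84
Month 5: opening $3,396.84; interest $71.33 → $3,468.17; payment $1,609.58; balance $1,858.59
Month 6: opening $1,858.59; interest $39.03 → $1,897.62; payment $1,857.25; balance $40.37
Month 7: opening $40.37; interest $0.84 → $41.21; payment $41.21; balance $0.00
Total interest: $144.13 + $134.16 + $118.78 + $97.87 + $71.33 + $39.03 + $0.84 = $606.14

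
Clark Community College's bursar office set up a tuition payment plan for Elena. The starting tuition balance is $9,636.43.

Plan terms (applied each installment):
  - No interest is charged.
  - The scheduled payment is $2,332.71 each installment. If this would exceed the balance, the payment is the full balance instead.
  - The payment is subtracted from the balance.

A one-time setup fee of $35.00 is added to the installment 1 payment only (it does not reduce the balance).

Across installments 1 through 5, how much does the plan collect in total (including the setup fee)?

$9,671.43

# | Opening | Payment | Fee | End bal
1 | $9,636.43 | $2,332.71 | $35.00 | $7,303.72
2 | $7,303.72 | $2,332.71 | — | $4,971.01
3 | $4,971.01 | $2,332.71 | — | $2,638.30
4 | $2,638.30 | $2,332.71 | — | $305.59
5 | $305.59 | $305.59 | — | $0.00
Total paid: $9,671.43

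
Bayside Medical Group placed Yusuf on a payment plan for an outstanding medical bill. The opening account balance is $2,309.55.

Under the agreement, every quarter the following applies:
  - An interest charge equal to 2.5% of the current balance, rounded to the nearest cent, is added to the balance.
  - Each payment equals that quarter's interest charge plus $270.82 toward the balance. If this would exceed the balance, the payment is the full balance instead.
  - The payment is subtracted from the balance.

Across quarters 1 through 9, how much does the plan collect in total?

$2,585.48

Quarter 1: $2,309.55 +$57.74 interest = $2,367.29; pay $328.56 → $2,038.73
Quarter 2: $2,038.73 +$50.97 interest = $2,089.70; pay $321.79 → $1,767.91
Quarter 3: $1,767.91 +$44.20 interest = $1,812.11; pay $315.02 → $1,497.09
Quarter 4: $1,497.09 +$37.43 interest = $1,534.52; pay $308.25 → $1,226.27
Quarter 5: $1,226.27 +$30.66 interest = $1,256.93; pay $301.48 → $955.45
Quarter 6: $955.45 +$23.89 interest = $979.34; pay $294.71 → $684.63
Quarter 7: $684.63 +$17.12 interest = $701.75; pay $287.94 → $413.81
Quarter 8: $413.81 +$10.35 interest = $424.16; pay $281.17 → $142.99
Quarter 9: $142.99 +$3.57 interest = $146.56; pay $146.56 → $0.00
Total paid: $2,585.48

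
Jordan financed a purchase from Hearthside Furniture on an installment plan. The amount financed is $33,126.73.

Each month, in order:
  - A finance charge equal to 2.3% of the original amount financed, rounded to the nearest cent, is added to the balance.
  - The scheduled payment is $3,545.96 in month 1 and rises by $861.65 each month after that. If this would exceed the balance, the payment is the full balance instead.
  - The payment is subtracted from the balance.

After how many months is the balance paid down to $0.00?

# | Opening | Interest | Payment | End bal
1 | $33,126.73 | $761.91 | $3,545.96 | $30,342.68
2 | $30,342.68 | $761.91 | $4,407.61 | $26,696.98
3 | $26,696.98 | $761.91 | $5,269.26 | $22,189.63
4 | $22,189.63 | $761.91 | $6,130.91 | $16,820.63
5 | $16,820.63 | $761.91 | $6,992.56 | $10,589.98
6 | $10,589.98 | $761.91 | $7,854.21 | $3,497.68
7 | $3,497.68 | $761.91 | $4,259.59 | $0.00
Balance reaches $0.00 in month 7.

7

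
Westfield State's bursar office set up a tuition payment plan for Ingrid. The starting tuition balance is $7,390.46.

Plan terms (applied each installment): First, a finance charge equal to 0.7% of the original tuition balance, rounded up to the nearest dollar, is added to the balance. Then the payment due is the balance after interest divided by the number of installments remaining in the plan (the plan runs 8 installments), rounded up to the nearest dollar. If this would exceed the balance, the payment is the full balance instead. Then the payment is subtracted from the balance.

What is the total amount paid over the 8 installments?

$7,806.46

# | Opening | Interest | Payment | End bal
1 | $7,390.46 | $52.00 | $931.00 | $6,511.46
2 | $6,511.46 | $52.00 | $938.00 | $5,625.46
3 | $5,625.46 | $52.00 | $947.00 | $4,730.46
4 | $4,730.46 | $52.00 | $957.00 | $3,825.46
5 | $3,825.46 | $52.00 | $970.00 | $2,907.46
6 | $2,907.46 | $52.00 | $987.00 | $1,972.46
7 | $1,972.46 | $52.00 | $1,013.00 | $1,011.46
8 | $1,011.46 | $52.00 | $1,063.46 | $0.00
Total paid: $7,806.46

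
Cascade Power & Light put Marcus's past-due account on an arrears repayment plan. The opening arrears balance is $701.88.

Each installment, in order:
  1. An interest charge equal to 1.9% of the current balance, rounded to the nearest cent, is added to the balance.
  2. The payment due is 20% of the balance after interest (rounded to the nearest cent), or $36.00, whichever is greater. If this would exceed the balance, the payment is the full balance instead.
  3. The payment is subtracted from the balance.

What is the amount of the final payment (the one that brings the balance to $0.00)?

Installment 1: $701.88 +$13.34 interest = $715.22; pay $143.04 → $572.18
Installment 2: $572.18 +$10.87 interest = $583.05; pay $116.61 → $466.44
Installment 3: $466.44 +$8.86 interest = $475.30; pay $95.06 → $380.24
Installment 4: $380.24 +$7.22 interest = $387.46; pay $77.49 → $309.97
Installment 5: $309.97 +$5.89 interest = $315.86; pay $63.17 → $252.69
Installment 6: $252.69 +$4.80 interest = $257.49; pay $51.50 → $205.99
Installment 7: $205.99 +$3.91 interest = $209.90; pay $41.98 → $167.92
Installment 8: $167.92 +$3.19 interest = $171.11; pay $36.00 → $135.11
Installment 9: $135.11 +$2.57 interest = $137.68; pay $36.00 → $101.68
Installment 10: $101.68 +$1.93 interest = $103.61; pay $36.00 → $67.61
Installment 11: $67.61 +$1.28 interest = $68.89; pay $36.00 → $32.89
Installment 12: $32.89 +$0.62 interest = $33.51; pay $33.51 → $0.00

$33.51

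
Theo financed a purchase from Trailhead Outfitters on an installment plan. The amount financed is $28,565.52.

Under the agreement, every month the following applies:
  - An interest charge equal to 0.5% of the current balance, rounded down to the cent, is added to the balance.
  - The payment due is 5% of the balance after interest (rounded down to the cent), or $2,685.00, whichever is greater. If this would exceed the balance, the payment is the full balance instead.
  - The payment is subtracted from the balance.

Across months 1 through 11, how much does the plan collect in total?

$29,426.89

Month 1: opening $28,565.52; interest $142.82 → $28,708.34; payment $2,685.00; balance $26,023.34
Month 2: opening $26,023.34; interest $130.11 → $26,153.45; payment $2,685.00; balance $23,468.45
Month 3: opening $23,468.45; interest $117.34 → $23,585.79; payment $2,685.00; balance $20,900.79
Month 4: opening $20,900.79; interest $104.50 → $21,005.29; payment $2,685.00; balance $18,320.29
Month 5: opening $18,320.29; interest $91.60 → $18,411.89; payment $2,685.00; balance $15,726.89
Month 6: opening $15,726.89; interest $78.63 → $15,805.52; payment $2,685.00; balance $13,120.52
Month 7: opening $13,120.52; interest $65.60 → $13,186.12; payment $2,685.00; balance $10,501.12
Month 8: opening $10,501.12; interest $52.50 → $10,553.62; payment $2,685.00; balance $7,868.62
Month 9: opening $7,868.62; interest $39.34 → $7,907.96; payment $2,685.00; balance $5,222.96
Month 10: opening $5,222.96; interest $26.11 → $5,249.07; payment $2,685.00; balance $2,564.07
Month 11: opening $2,564.07; interest $12.82 → $2,576.89; payment $2,576.89; balance $0.00
Total paid: $29,426.89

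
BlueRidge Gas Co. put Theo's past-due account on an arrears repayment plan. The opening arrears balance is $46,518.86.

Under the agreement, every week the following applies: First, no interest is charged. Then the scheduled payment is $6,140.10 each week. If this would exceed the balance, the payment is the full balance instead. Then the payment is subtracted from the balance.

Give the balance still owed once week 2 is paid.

$34,238.66

Week 1: opening $46,518.86; payment $6,140.10; balance $40,378.76
Week 2: opening $40,378.76; payment $6,140.10; balance $34,238.66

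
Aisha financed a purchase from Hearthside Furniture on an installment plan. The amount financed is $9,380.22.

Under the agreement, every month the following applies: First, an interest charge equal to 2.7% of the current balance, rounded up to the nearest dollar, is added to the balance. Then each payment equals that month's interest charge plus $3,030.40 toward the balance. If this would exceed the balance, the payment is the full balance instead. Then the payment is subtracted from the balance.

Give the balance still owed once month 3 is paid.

$289.02

# | Opening | Interest | Payment | End bal
1 | $9,380.22 | $254.00 | $3,284.40 | $6,349.82
2 | $6,349.82 | $172.00 | $3,202.40 | $3,319.42
3 | $3,319.42 | $90.00 | $3,120.40 | $289.02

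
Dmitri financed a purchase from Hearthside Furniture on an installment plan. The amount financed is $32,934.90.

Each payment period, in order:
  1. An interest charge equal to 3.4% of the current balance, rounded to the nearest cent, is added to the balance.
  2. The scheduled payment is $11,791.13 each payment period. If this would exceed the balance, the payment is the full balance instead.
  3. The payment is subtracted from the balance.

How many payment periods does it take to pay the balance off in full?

3

Payment period 1: opening $32,934.90; interest $1,119.79 → $34,054.69; payment $11,791.13; balance $22,263.56
Payment period 2: opening $22,263.56; interest $756.96 → $23,020.52; payment $11,791.13; balance $11,229.39
Payment period 3: opening $11,229.39; interest $381.80 → $11,611.19; payment $11,611.19; balance $0.00
Balance reaches $0.00 in payment period 3.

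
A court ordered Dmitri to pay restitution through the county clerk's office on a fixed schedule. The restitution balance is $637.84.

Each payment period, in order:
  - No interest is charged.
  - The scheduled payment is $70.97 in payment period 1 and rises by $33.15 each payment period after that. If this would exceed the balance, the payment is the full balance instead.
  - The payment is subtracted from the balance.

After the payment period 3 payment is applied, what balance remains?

# | Opening | Payment | End bal
1 | $637.84 | $70.97 | $566.87
2 | $566.87 | $104.12 | $462.75
3 | $462.75 | $137.27 | $325.48

$325.48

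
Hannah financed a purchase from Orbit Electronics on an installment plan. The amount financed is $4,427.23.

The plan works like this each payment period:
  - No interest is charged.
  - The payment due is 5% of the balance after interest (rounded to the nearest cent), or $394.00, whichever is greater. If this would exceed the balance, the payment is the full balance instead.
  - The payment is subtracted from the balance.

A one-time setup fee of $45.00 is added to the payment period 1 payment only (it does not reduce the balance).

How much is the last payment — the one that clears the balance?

Payment period 1: $4,427.23 − $394.00 (+ $45.00 fee) → $4,033.23
Payment period 2: $4,033.23 − $394.00 → $3,639.23
Payment period 3: $3,639.23 − $394.00 → $3,245.23
Payment period 4: $3,245.23 − $394.00 → $2,851.23
Payment period 5: $2,851.23 − $394.00 → $2,457.23
Payment period 6: $2,457.23 − $394.00 → $2,063.23
Payment period 7: $2,063.23 − $394.00 → $1,669.23
Payment period 8: $1,669.23 − $394.00 → $1,275.23
Payment period 9: $1,275.23 − $394.00 → $881.23
Payment period 10: $881.23 − $394.00 → $487.23
Payment period 11: $487.23 − $394.00 → $93.23
Payment period 12: $93.23 − $93.23 → $0.00

$93.23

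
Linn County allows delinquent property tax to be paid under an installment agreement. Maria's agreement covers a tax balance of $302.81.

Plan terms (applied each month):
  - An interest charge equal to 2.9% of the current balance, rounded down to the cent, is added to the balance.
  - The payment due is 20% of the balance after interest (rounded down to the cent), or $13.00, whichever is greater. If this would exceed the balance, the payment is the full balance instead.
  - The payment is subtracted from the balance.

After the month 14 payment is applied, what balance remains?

$0.00

Month 1: opening $302.81; interest $8.78 → $311.59; payment $62.31; balance $249.28
Month 2: opening $249.28; interest $7.22 → $256.50; payment $51.30; balance $205.20
Month 3: opening $205.20; interest $5.95 → $211.15; payment $42.23; balance $168.92
Month 4: opening $168.92; interest $4.89 → $173.81; payment $34.76; balance $139.05
Month 5: opening $139.05; interest $4.03 → $143.08; payment $28.61; balance $114.47
Month 6: opening $114.47; interest $3.31 → $117.78; payment $23.55; balance $94.23
Month 7: opening $94.23; interest $2.73 → $96.96; payment $19.39; balance $77.57
Month 8: opening $77.57; interest $2.24 → $79.81; payment $15.96; balance $63.85
Month 9: opening $63.85; interest $1.85 → $65.70; payment $13.14; balance $52.56
Month 10: opening $52.56; interest $1.52 → $54.08; payment $13.00; balance $41.08
Month 11: opening $41.08; interest $1.19 → $42.27; payment $13.00; balance $29.27
Month 12: opening $29.27; interest $0.84 → $30.11; payment $13.00; balance $17.11
Month 13: opening $17.11; interest $0.49 → $17.60; payment $13.00; balance $4.60
Month 14: opening $4.60; interest $0.13 → $4.73; payment $4.73; balance $0.00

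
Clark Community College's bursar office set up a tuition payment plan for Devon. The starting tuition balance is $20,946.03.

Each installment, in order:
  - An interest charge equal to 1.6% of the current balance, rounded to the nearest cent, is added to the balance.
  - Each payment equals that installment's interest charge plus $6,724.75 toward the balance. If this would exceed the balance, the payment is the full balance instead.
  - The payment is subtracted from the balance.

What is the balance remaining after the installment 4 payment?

# | Opening | Interest | Payment | End bal
1 | $20,946.03 | $335.14 | $7,059.89 | $14,221.28
2 | $14,221.28 | $227.54 | $6,952.29 | $7,496.53
3 | $7,496.53 | $119.94 | $6,844.69 | $771.78
4 | $771.78 | $12.35 | $784.13 | $0.00

$0.00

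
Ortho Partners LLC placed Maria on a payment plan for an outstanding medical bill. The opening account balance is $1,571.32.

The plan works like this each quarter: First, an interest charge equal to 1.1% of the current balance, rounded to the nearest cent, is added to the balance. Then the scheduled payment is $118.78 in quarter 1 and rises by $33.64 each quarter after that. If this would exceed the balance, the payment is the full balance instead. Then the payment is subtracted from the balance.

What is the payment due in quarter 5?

$253.34

# | Opening | Interest | Payment | End bal
1 | $1,571.32 | $17.28 | $118.78 | $1,469.82
2 | $1,469.82 | $16.17 | $152.42 | $1,333.57
3 | $1,333.57 | $14.67 | $186.06 | $1,162.18
4 | $1,162.18 | $12.78 | $219.70 | $955.26
5 | $955.26 | $10.51 | $253.34 | $712.43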